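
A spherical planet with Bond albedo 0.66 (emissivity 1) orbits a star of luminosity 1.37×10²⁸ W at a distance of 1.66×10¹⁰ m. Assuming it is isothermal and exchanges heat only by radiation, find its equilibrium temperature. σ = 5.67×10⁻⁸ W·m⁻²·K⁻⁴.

T ≈ 1560 K

First find the stellar flux at distance d: S = L/(4πd²) = 1.37×10²⁸/(4π·(1.66×10¹⁰)²) = 3.956×10⁶ W/m².
For an isothermal sphere, absorbed (1−a)S·πr² = emitted σ·4πr²·T⁴, so T⁴ = (1−a)S/(4σ).
T⁴ = 0.340·3.956×10⁶/(4·5.67×10⁻⁸) = 5.931×10¹² K⁴.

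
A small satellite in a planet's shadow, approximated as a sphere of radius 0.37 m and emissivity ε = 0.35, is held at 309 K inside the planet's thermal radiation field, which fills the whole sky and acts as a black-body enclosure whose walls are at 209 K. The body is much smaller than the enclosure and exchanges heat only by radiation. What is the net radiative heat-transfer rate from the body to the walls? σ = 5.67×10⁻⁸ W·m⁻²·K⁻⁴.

P_net ≈ 246 W

For a small grey body in a large enclosure: P_net = εσA(T_body⁴ − T_wall⁴).
A = 4πr² = 1.720 m²; T_body⁴ − T_wall⁴ = 9.117×10⁹ − 1.908×10⁹ = 7.209×10⁹ K⁴.
|P_net| = 0.35·5.67×10⁻⁸·1.720·7.209×10⁹.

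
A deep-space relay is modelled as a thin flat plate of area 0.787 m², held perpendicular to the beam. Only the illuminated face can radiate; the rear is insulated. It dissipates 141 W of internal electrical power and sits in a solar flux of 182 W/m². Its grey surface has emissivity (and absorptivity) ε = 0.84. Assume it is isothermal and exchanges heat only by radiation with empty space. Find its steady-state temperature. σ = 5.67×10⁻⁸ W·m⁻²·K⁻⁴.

T ≈ 289 K

At steady state, absorbed solar power + internal power = radiated power.
Absorbed: α·S·A_cross = 0.84·182·0.7870 = 120.3 W (cross-section A).
Total input = 120.3 + 141 = 261.3 W.
Radiated: εσ·A_surf·T⁴ with A_surf = A = 0.7870 m².
T⁴ = 261.3/(0.84·5.67×10⁻⁸·0.7870) = 6.972×10⁹ K⁴.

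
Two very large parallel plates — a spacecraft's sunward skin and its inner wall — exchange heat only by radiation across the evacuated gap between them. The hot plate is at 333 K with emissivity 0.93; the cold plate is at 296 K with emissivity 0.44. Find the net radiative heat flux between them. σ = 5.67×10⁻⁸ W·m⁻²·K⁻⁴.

q ≈ 112 W/m²

For two infinite grey parallel plates, q = σ(T₁⁴ − T₂⁴)/(1/ε₁ + 1/ε₂ − 1).
T₁⁴ − T₂⁴ = 1.230×10¹⁰ − 7.677×10⁹ = 4.620×10⁹ K⁴.
1/ε₁ + 1/ε₂ − 1 = 1.075 + 2.273 − 1 = 2.348.
q = 5.67×10⁻⁸ × 4.620×10⁹ / 2.348.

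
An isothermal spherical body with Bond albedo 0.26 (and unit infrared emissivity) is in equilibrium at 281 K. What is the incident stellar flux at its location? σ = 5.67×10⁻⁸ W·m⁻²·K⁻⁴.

S ≈ 1910 W/m²

(1−a)S·πr² = σ·4πr²·T⁴ ⇒ S = 4σT⁴/(1−a).
S = 4·5.67×10⁻⁸·6.235×10⁹/0.740.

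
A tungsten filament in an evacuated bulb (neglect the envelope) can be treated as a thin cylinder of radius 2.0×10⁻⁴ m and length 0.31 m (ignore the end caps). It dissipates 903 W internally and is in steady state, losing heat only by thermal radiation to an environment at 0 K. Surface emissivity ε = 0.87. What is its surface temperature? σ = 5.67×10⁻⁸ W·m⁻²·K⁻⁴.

Steady state: internal power = radiated power, P = εσA T⁴.
Radiating area A = 2πrL = 3.896×10⁻⁴ m².
T⁴ = P/(εσA) = 903/(0.87·5.67×10⁻⁸·3.896×10⁻⁴) = 4.699×10¹³ K⁴.
T = (4.699×10¹³)^(1/4).

T ≈ 2620 K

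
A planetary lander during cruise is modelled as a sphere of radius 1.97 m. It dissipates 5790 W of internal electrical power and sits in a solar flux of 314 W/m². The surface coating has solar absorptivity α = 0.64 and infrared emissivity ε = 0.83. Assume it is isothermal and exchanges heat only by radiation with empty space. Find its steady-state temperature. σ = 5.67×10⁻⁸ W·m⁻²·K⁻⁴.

At steady state, absorbed solar power + internal power = radiated power.
Absorbed: α·S·A_cross = 0.64·314·12.19 = 2450 W (cross-section πr²).
Total input = 2450 + 5790 = 8240 W.
Radiated: εσ·A_surf·T⁴ with A_surf = 4πr² = 48.77 m².
T⁴ = 8240/(0.83·5.67×10⁻⁸·48.77) = 3.590×10⁹ K⁴.

T ≈ 245 K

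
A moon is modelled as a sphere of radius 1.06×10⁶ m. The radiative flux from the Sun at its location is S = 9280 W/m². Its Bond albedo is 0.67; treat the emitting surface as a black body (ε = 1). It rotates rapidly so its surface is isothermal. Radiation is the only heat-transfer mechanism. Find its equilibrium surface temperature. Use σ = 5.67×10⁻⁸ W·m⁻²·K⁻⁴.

At equilibrium, absorbed power = emitted power.
Absorbing cross-section = πr² = 3.530×10¹² m²; emitting surface = 4πr² = 1.412×10¹³ m² (ratio 4).
(1−a)S·A_cross = εσ·A_surf·T⁴  ⇒  T⁴ = (1−a)S/(4σ).
T⁴ = 0.330·9280/(4·5.67×10⁻⁸) = 1.350×10¹⁰ K⁴.
T = (1.350×10¹⁰)^(1/4).

T ≈ 341 K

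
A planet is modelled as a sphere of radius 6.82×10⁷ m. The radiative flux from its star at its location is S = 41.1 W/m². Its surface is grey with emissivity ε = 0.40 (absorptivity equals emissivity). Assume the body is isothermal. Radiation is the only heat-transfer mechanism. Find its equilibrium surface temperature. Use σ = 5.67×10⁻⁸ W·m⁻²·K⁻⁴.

T ≈ 116 K

At equilibrium, absorbed power = emitted power.
Absorbing cross-section = πr² = 1.461×10¹⁶ m²; emitting surface = 4πr² = 5.845×10¹⁶ m² (ratio 4).
εS·A_cross = εσ·A_surf·T⁴  ⇒  T⁴ = S/(4σ)   (ε cancels).
T⁴ = 41.1/(4·5.67×10⁻⁸) = 1.812×10⁸ K⁴.
T = (1.812×10⁸)^(1/4).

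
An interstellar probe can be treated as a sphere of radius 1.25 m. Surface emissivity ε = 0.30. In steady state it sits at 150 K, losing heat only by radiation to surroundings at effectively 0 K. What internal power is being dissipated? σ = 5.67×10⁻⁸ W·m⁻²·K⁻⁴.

P ≈ 169 W

Steady state: P = εσA T⁴.
A = 4πr² = 19.63 m²; T⁴ = (150)⁴ = 5.062×10⁸ K⁴.
P = 0.30 × 5.67×10⁻⁸ × 19.63 × 5.062×10⁸.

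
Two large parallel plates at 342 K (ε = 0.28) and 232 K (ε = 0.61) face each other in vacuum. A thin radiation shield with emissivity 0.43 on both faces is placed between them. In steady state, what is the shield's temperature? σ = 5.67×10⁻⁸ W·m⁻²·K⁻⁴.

In steady state the net flux on the hot side equals that on the cold side.
σ(T₁⁴−T_s⁴)/D₁ = σ(T_s⁴−T₂⁴)/D₂, with D₁ = 1/ε₁+1/ε_s−1 = 4.897, D₂ = 1/ε_s+1/ε₂−1 = 2.965.
Solve for T_s⁴: T_s⁴ = (D₂·T₁⁴ + D₁·T₂⁴)/(D₁+D₂) = 6.964×10⁹ K⁴.

T_s ≈ 289 K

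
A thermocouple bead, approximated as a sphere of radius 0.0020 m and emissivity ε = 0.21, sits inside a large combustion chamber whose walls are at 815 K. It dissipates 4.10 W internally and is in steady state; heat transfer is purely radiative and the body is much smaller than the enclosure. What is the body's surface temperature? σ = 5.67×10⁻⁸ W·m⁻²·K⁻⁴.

T ≈ 1640 K

For a small grey body in a large enclosure, net radiated power = εσA(T⁴ − T_w⁴).
Steady state: P = εσA(T⁴ − T_w⁴) with A = 4πr² = 5.027×10⁻⁵ m².
T⁴ = P/(εσA) + T_w⁴ = 4.10/(0.21·5.67×10⁻⁸·5.027×10⁻⁵) + (815)⁴
    = 6.850×10¹² + 4.412×10¹¹ = 7.292×10¹² K⁴.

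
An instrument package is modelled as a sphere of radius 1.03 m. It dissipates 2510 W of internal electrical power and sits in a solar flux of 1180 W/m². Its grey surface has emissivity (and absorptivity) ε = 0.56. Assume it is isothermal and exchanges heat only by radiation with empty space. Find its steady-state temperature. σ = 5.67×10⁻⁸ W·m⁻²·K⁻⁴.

T ≈ 325 K

At steady state, absorbed solar power + internal power = radiated power.
Absorbed: α·S·A_cross = 0.56·1180·3.333 = 2202 W (cross-section πr²).
Total input = 2202 + 2510 = 4712 W.
Radiated: εσ·A_surf·T⁴ with A_surf = 4πr² = 13.33 m².
T⁴ = 4712/(0.56·5.67×10⁻⁸·13.33) = 1.113×10¹⁰ K⁴.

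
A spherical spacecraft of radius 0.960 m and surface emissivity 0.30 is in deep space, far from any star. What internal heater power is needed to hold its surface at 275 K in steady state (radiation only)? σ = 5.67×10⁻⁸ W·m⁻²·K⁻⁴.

P ≈ 1130 W

P = εσ·4πr²·T⁴.
4πr² = 11.58 m²; T⁴ = 5.719×10⁹ K⁴.
P = 0.30·5.67×10⁻⁸·11.58·5.719×10⁹.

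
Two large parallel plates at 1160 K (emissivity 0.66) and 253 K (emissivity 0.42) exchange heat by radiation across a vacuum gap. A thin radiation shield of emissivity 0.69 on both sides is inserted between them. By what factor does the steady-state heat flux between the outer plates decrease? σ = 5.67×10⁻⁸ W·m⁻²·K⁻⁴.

factor ≈ 1.66

Without shield: q₀ = σΔ(T⁴)/(1/ε₁+1/ε₂−1) with denominator 2.896.
With shield the two gaps are in series; the resistances add: (1/ε₁+1/ε_s−1)+(1/ε_s+1/ε₂−1) = 1.964+2.830 = 4.795.
Heat-flux ratio q₀/q = 4.795/2.896.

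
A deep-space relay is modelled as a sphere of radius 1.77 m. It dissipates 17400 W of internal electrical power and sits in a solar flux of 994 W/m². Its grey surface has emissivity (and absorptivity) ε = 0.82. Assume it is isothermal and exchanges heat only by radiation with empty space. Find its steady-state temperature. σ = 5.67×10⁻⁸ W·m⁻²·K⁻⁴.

T ≈ 343 K

At steady state, absorbed solar power + internal power = radiated power.
Absorbed: α·S·A_cross = 0.82·994·9.842 = 8022 W (cross-section πr²).
Total input = 8022 + 17400 = 25420 W.
Radiated: εσ·A_surf·T⁴ with A_surf = 4πr² = 39.37 m².
T⁴ = 25420/(0.82·5.67×10⁻⁸·39.37) = 1.389×10¹⁰ K⁴.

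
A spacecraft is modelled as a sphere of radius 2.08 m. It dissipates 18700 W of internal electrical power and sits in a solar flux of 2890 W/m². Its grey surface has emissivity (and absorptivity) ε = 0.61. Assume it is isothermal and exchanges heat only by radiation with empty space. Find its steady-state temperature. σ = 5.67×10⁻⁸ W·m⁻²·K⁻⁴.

T ≈ 388 K

At steady state, absorbed solar power + internal power = radiated power.
Absorbed: α·S·A_cross = 0.61·2890·13.59 = 23960 W (cross-section πr²).
Total input = 23960 + 18700 = 42660 W.
Radiated: εσ·A_surf·T⁴ with A_surf = 4πr² = 54.37 m².
T⁴ = 42660/(0.61·5.67×10⁻⁸·54.37) = 2.269×10¹⁰ K⁴.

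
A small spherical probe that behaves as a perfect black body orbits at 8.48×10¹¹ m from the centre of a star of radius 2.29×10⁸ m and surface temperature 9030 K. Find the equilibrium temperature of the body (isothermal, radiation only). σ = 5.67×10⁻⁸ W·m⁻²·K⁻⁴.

The star's surface emits σT_*⁴; at distance d the flux is S = σT_*⁴(R_*/d)².
S = 5.67×10⁻⁸·(9030)⁴·(2.29×10⁸/8.48×10¹¹)² = 27.49 W/m².
For an isothermal sphere T⁴ = (1−a)S/(4σ) = 1.212×10⁸ K⁴.

T ≈ 105 K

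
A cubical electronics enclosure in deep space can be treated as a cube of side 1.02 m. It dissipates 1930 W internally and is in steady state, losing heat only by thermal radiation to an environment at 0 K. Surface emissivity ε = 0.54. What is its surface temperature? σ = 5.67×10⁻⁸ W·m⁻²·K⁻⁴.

Steady state: internal power = radiated power, P = εσA T⁴.
Radiating area A = 6L² = 6.242 m².
T⁴ = P/(εσA) = 1930/(0.54·5.67×10⁻⁸·6.242) = 1.010×10¹⁰ K⁴.
T = (1.010×10¹⁰)^(1/4).

T ≈ 317 K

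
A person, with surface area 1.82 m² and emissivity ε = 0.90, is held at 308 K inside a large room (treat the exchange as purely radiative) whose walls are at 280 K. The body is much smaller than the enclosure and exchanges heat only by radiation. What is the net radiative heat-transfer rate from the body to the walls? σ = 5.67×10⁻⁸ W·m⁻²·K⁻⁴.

For a small grey body in a large enclosure: P_net = εσA(T_body⁴ − T_wall⁴).
A = 1.82 m²; T_body⁴ − T_wall⁴ = 8.999×10⁹ − 6.147×10⁹ = 2.853×10⁹ K⁴.
|P_net| = 0.90·5.67×10⁻⁸·1.820·2.853×10⁹.

P_net ≈ 265 W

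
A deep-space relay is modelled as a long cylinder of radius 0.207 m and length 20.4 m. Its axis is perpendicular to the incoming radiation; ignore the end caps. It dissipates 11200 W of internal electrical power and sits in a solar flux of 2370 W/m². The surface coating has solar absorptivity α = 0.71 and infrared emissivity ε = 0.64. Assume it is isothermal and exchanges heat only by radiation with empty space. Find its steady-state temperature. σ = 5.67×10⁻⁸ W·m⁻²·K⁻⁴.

T ≈ 403 K

At steady state, absorbed solar power + internal power = radiated power.
Absorbed: α·S·A_cross = 0.71·2370·8.446 = 14210 W (cross-section 2rL).
Total input = 14210 + 11200 = 25410 W.
Radiated: εσ·A_surf·T⁴ with A_surf = 2πrL = 26.53 m².
T⁴ = 25410/(0.64·5.67×10⁻⁸·26.53) = 2.639×10¹⁰ K⁴.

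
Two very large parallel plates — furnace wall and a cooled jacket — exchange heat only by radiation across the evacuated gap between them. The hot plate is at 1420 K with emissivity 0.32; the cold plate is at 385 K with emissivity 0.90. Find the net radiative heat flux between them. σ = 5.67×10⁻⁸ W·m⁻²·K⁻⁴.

q ≈ 70900 W/m²

For two infinite grey parallel plates, q = σ(T₁⁴ − T₂⁴)/(1/ε₁ + 1/ε₂ − 1).
T₁⁴ − T₂⁴ = 4.066×10¹² − 2.197×10¹⁰ = 4.044×10¹² K⁴.
1/ε₁ + 1/ε₂ − 1 = 3.125 + 1.111 − 1 = 3.236.
q = 5.67×10⁻⁸ × 4.044×10¹² / 3.236.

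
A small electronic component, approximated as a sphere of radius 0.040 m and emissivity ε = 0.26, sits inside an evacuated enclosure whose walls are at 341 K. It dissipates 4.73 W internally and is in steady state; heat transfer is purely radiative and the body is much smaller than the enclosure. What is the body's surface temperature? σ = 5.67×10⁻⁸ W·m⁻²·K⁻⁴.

For a small grey body in a large enclosure, net radiated power = εσA(T⁴ − T_w⁴).
Steady state: P = εσA(T⁴ − T_w⁴) with A = 4πr² = 0.02011 m².
T⁴ = P/(εσA) + T_w⁴ = 4.73/(0.26·5.67×10⁻⁸·0.02011) + (341)⁴
    = 1.596×10¹⁰ + 1.352×10¹⁰ = 2.948×10¹⁰ K⁴.

T ≈ 414 K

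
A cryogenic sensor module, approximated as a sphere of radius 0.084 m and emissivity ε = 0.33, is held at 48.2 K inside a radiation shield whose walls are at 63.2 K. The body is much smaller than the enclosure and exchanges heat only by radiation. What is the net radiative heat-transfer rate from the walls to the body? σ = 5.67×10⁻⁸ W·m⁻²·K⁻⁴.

For a small grey body in a large enclosure: P_net = εσA(T_body⁴ − T_wall⁴).
A = 4πr² = 0.08867 m²; T_body⁴ − T_wall⁴ = 5.397×10⁶ − 1.595×10⁷ = -1.056×10⁷ K⁴.
|P_net| = 0.33·5.67×10⁻⁸·0.08867·1.056×10⁷.

P_net ≈ 0.0175 W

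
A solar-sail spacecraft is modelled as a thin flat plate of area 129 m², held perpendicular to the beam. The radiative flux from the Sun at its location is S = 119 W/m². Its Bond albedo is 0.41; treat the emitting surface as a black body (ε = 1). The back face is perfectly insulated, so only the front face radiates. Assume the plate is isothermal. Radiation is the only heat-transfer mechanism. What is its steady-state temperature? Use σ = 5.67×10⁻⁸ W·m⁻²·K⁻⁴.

T ≈ 188 K

At equilibrium, absorbed power = emitted power.
Absorbing cross-section = A = 129.0 m²; emitting surface = A = 129.0 m² (ratio 1).
(1−a)S·A_cross = εσ·A_surf·T⁴  ⇒  T⁴ = (1−a)S/(1σ).
T⁴ = 0.590·119/(1·5.67×10⁻⁸) = 1.238×10⁹ K⁴.
T = (1.238×10⁹)^(1/4).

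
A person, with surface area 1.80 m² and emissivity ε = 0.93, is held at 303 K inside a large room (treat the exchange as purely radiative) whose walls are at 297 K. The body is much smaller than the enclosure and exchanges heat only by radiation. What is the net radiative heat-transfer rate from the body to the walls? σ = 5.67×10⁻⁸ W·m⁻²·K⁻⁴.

P_net ≈ 61.5 W

For a small grey body in a large enclosure: P_net = εσA(T_body⁴ − T_wall⁴).
A = 1.80 m²; T_body⁴ − T_wall⁴ = 8.429×10⁹ − 7.781×10⁹ = 6.481×10⁸ K⁴.
|P_net| = 0.93·5.67×10⁻⁸·1.800·6.481×10⁸.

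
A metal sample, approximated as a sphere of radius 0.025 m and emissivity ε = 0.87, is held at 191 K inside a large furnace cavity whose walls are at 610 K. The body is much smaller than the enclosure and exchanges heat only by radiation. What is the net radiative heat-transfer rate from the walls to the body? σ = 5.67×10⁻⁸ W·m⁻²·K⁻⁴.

For a small grey body in a large enclosure: P_net = εσA(T_body⁴ − T_wall⁴).
A = 4πr² = 0.007854 m²; T_body⁴ − T_wall⁴ = 1.331×10⁹ − 1.385×10¹¹ = -1.371×10¹¹ K⁴.
|P_net| = 0.87·5.67×10⁻⁸·0.007854·1.371×10¹¹.

P_net ≈ 53.1 W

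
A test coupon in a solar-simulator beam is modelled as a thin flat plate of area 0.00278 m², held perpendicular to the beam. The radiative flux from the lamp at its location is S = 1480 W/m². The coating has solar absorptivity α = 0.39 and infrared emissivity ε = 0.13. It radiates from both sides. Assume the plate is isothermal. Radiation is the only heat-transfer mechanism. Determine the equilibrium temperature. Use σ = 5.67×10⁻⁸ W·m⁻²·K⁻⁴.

T ≈ 445 K

At equilibrium, absorbed power = emitted power.
Absorbing cross-section = A = 0.002780 m²; emitting surface = 2A = 0.005560 m² (ratio 2).
αS·A_cross = εσ·A_surf·T⁴  ⇒  T⁴ = αS/(ε·2σ).
T⁴ = 0.390·1480/(0.13·2·5.67×10⁻⁸) = 3.915×10¹⁰ K⁴.
T = (3.915×10¹⁰)^(1/4).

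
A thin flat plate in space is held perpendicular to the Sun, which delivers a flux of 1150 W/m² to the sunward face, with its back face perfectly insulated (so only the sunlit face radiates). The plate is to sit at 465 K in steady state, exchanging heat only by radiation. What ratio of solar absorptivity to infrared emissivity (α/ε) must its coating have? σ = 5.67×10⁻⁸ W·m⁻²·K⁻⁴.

α/ε ≈ 2.31

Balance: αS·A = εσ·1A·T⁴ ⇒ α/ε = σT⁴/S.
α/ε = 5.67×10⁻⁸·(465)⁴/1150 = 5.67×10⁻⁸·4.675×10¹⁰/1150.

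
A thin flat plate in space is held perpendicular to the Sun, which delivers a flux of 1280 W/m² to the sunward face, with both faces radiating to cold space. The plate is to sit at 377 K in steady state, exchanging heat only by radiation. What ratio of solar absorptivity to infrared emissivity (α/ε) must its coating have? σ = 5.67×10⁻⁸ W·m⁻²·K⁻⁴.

α/ε ≈ 1.79

Balance: αS·A = εσ·2A·T⁴ ⇒ α/ε = 2σT⁴/S.
α/ε = 2·5.67×10⁻⁸·(377)⁴/1280 = 2·5.67×10⁻⁸·2.020×10¹⁰/1280.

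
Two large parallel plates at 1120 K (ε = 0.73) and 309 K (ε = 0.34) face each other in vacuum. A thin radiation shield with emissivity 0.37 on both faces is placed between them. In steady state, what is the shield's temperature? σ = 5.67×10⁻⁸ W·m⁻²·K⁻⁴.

T_s ≈ 987 K

In steady state the net flux on the hot side equals that on the cold side.
σ(T₁⁴−T_s⁴)/D₁ = σ(T_s⁴−T₂⁴)/D₂, with D₁ = 1/ε₁+1/ε_s−1 = 3.073, D₂ = 1/ε_s+1/ε₂−1 = 4.644.
Solve for T_s⁴: T_s⁴ = (D₂·T₁⁴ + D₁·T₂⁴)/(D₁+D₂) = 9.506×10¹¹ K⁴.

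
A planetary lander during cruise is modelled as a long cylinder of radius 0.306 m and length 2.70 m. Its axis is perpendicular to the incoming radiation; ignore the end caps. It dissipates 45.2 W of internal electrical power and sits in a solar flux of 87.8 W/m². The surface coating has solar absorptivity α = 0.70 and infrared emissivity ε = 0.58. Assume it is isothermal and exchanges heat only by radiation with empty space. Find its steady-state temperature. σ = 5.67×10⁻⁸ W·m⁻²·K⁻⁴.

At steady state, absorbed solar power + internal power = radiated power.
Absorbed: α·S·A_cross = 0.70·87.8·1.652 = 101.6 W (cross-section 2rL).
Total input = 101.6 + 45.2 = 146.8 W.
Radiated: εσ·A_surf·T⁴ with A_surf = 2πrL = 5.191 m².
T⁴ = 146.8/(0.58·5.67×10⁻⁸·5.191) = 8.596×10⁸ K⁴.

T ≈ 171 K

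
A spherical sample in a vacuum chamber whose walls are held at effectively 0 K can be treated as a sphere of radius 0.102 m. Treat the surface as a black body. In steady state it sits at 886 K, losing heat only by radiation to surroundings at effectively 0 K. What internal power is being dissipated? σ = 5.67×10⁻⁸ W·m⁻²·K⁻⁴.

Steady state: P = εσA T⁴.
A = 4πr² = 0.1307 m²; T⁴ = (886)⁴ = 6.162×10¹¹ K⁴.
P = 1.0 × 5.67×10⁻⁸ × 0.1307 × 6.162×10¹¹.

P ≈ 4570 W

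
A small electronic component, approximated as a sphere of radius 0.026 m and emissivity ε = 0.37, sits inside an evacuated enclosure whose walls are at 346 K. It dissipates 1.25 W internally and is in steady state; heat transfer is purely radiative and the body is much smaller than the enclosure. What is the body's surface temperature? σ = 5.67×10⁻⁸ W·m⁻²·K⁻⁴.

For a small grey body in a large enclosure, net radiated power = εσA(T⁴ − T_w⁴).
Steady state: P = εσA(T⁴ − T_w⁴) with A = 4πr² = 0.008495 m².
T⁴ = P/(εσA) + T_w⁴ = 1.25/(0.37·5.67×10⁻⁸·0.008495) + (346)⁴
    = 7.014×10⁹ + 1.433×10¹⁰ = 2.135×10¹⁰ K⁴.

T ≈ 382 K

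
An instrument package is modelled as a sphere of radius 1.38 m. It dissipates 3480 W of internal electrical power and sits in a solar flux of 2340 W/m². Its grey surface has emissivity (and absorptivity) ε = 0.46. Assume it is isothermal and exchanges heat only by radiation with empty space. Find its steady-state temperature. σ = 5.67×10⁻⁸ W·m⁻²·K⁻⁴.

T ≈ 355 K

At steady state, absorbed solar power + internal power = radiated power.
Absorbed: α·S·A_cross = 0.46·2340·5.983 = 6440 W (cross-section πr²).
Total input = 6440 + 3480 = 9920 W.
Radiated: εσ·A_surf·T⁴ with A_surf = 4πr² = 23.93 m².
T⁴ = 9920/(0.46·5.67×10⁻⁸·23.93) = 1.589×10¹⁰ K⁴.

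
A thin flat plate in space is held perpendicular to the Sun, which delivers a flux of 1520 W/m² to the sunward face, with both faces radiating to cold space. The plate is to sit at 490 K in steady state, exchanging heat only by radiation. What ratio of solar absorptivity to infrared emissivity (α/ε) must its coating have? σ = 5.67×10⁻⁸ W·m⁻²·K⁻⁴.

α/ε ≈ 4.30

Balance: αS·A = εσ·2A·T⁴ ⇒ α/ε = 2σT⁴/S.
α/ε = 2·5.67×10⁻⁸·(490)⁴/1520 = 2·5.67×10⁻⁸·5.765×10¹⁰/1520.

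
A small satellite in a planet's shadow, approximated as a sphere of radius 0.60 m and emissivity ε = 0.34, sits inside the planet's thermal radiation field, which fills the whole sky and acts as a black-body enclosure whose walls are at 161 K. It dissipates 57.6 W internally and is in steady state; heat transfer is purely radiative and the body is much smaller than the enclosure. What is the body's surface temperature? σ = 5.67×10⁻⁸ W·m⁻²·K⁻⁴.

T ≈ 191 K

For a small grey body in a large enclosure, net radiated power = εσA(T⁴ − T_w⁴).
Steady state: P = εσA(T⁴ − T_w⁴) with A = 4πr² = 4.524 m².
T⁴ = P/(εσA) + T_w⁴ = 57.6/(0.34·5.67×10⁻⁸·4.524) + (161)⁴
    = 6.605×10⁸ + 6.719×10⁸ = 1.332×10⁹ K⁴.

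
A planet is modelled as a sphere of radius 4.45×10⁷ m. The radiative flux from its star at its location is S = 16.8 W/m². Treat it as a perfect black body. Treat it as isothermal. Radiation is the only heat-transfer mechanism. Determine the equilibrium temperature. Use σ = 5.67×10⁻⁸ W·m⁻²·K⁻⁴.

At equilibrium, absorbed power = emitted power.
Absorbing cross-section = πr² = 6.221×10¹⁵ m²; emitting surface = 4πr² = 2.488×10¹⁶ m² (ratio 4).
S·A_cross = εσ·A_surf·T⁴  ⇒  T⁴ = S/(4σ).
T⁴ = 1.00·16.8/(4·5.67×10⁻⁸) = 7.407×10⁷ K⁴.
T = (7.407×10⁷)^(1/4).

T ≈ 92.8 K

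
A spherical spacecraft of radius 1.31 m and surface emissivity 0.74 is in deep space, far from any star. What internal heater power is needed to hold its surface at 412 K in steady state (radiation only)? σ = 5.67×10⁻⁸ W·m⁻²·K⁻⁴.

P ≈ 26100 W

P = εσ·4πr²·T⁴.
4πr² = 21.57 m²; T⁴ = 2.881×10¹⁰ K⁴.
P = 0.74·5.67×10⁻⁸·21.57·2.881×10¹⁰.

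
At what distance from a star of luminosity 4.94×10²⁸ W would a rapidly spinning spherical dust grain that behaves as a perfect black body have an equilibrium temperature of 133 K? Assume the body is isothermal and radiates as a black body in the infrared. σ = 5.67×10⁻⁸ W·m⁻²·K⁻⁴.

For an isothermal black-emitting sphere, (1−a)S·πr² = σ·4πr²·T⁴ ⇒ S = 4σT⁴/(1−a).
S = 4·5.67×10⁻⁸·(133)⁴/1.00 = 70.97 W/m².
Flux falls as S = L/(4πd²), so d = √(L/(4πS)) = √(4.94×10²⁸/(4π·70.97)).

d ≈ 7.44×10¹² m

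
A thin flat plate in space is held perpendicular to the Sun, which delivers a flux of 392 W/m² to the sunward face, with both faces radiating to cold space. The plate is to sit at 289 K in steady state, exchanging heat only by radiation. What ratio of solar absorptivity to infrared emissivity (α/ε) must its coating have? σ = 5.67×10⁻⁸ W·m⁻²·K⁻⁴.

Balance: αS·A = εσ·2A·T⁴ ⇒ α/ε = 2σT⁴/S.
α/ε = 2·5.67×10⁻⁸·(289)⁴/392 = 2·5.67×10⁻⁸·6.976×10⁹/392.

α/ε ≈ 2.02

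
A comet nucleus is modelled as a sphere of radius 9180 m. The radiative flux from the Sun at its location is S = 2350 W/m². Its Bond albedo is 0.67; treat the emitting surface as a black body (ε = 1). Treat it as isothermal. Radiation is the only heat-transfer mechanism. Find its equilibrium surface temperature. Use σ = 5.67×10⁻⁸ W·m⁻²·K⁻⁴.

T ≈ 242 K

At equilibrium, absorbed power = emitted power.
Absorbing cross-section = πr² = 2.647×10⁸ m²; emitting surface = 4πr² = 1.059×10⁹ m² (ratio 4).
(1−a)S·A_cross = εσ·A_surf·T⁴  ⇒  T⁴ = (1−a)S/(4σ).
T⁴ = 0.330·2350/(4·5.67×10⁻⁸) = 3.419×10⁹ K⁴.
T = (3.419×10⁹)^(1/4).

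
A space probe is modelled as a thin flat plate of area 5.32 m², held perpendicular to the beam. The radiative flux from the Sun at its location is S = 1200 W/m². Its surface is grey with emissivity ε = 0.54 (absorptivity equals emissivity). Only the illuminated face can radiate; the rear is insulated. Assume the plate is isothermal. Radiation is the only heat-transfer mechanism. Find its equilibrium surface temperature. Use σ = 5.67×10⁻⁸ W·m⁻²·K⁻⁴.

T ≈ 381 K

At equilibrium, absorbed power = emitted power.
Absorbing cross-section = A = 5.320 m²; emitting surface = A = 5.320 m² (ratio 1).
εS·A_cross = εσ·A_surf·T⁴  ⇒  T⁴ = S/(1σ)   (ε cancels).
T⁴ = 1200/(1·5.67×10⁻⁸) = 2.116×10¹⁰ K⁴.
T = (2.116×10¹⁰)^(1/4).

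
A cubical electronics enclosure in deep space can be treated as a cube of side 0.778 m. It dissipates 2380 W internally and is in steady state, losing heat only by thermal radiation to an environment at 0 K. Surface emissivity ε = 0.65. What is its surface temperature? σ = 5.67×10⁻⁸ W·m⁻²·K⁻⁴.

T ≈ 365 K

Steady state: internal power = radiated power, P = εσA T⁴.
Radiating area A = 6L² = 3.632 m².
T⁴ = P/(εσA) = 2380/(0.65·5.67×10⁻⁸·3.632) = 1.778×10¹⁰ K⁴.
T = (1.778×10¹⁰)^(1/4).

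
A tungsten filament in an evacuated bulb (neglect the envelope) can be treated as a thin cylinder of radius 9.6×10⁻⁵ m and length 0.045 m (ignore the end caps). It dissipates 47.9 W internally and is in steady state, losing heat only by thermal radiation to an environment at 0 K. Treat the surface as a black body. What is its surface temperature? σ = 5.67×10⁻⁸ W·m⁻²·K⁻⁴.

Steady state: internal power = radiated power, P = εσA T⁴.
Radiating area A = 2πrL = 2.714×10⁻⁵ m².
T⁴ = P/(εσA) = 47.9/(1.0·5.67×10⁻⁸·2.714×10⁻⁵) = 3.112×10¹³ K⁴.
T = (3.112×10¹³)^(1/4).

T ≈ 2360 K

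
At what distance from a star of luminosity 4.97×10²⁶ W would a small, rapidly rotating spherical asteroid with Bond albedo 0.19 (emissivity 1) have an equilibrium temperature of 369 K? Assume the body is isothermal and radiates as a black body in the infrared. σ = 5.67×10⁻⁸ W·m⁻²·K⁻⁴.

For an isothermal black-emitting sphere, (1−a)S·πr² = σ·4πr²·T⁴ ⇒ S = 4σT⁴/(1−a).
S = 4·5.67×10⁻⁸·(369)⁴/0.810 = 5191 W/m².
Flux falls as S = L/(4πd²), so d = √(L/(4πS)) = √(4.97×10²⁶/(4π·5191)).

d ≈ 8.73×10¹⁰ m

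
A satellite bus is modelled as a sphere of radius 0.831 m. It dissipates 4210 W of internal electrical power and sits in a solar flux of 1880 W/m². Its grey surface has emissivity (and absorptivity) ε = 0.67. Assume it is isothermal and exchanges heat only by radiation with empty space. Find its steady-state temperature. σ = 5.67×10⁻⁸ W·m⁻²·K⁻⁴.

T ≈ 381 K

At steady state, absorbed solar power + internal power = radiated power.
Absorbed: α·S·A_cross = 0.67·1880·2.169 = 2733 W (cross-section πr²).
Total input = 2733 + 4210 = 6943 W.
Radiated: εσ·A_surf·T⁴ with A_surf = 4πr² = 8.678 m².
T⁴ = 6943/(0.67·5.67×10⁻⁸·8.678) = 2.106×10¹⁰ K⁴.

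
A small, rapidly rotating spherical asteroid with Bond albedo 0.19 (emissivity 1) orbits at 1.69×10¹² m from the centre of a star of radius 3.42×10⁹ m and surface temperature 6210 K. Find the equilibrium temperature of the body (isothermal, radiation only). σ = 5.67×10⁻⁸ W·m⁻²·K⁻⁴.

The star's surface emits σT_*⁴; at distance d the flux is S = σT_*⁴(R_*/d)².
S = 5.67×10⁻⁸·(6210)⁴·(3.42×10⁹/1.69×10¹²)² = 345.3 W/m².
For an isothermal sphere T⁴ = (1−a)S/(4σ) = 1.233×10⁹ K⁴.

T ≈ 187 K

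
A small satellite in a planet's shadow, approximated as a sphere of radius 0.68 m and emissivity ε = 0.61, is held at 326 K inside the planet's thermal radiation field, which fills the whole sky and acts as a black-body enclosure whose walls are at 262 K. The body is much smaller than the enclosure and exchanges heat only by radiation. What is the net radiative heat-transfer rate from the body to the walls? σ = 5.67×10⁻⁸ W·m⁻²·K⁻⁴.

P_net ≈ 1320 W

For a small grey body in a large enclosure: P_net = εσA(T_body⁴ − T_wall⁴).
A = 4πr² = 5.811 m²; T_body⁴ − T_wall⁴ = 1.129×10¹⁰ − 4.712×10⁹ = 6.583×10⁹ K⁴.
|P_net| = 0.61·5.67×10⁻⁸·5.811·6.583×10⁹.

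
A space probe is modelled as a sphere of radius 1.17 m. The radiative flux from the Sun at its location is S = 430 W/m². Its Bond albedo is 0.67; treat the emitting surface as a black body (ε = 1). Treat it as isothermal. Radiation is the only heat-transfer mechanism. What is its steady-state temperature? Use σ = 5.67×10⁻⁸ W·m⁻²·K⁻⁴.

At equilibrium, absorbed power = emitted power.
Absorbing cross-section = πr² = 4.301 m²; emitting surface = 4πr² = 17.20 m² (ratio 4).
(1−a)S·A_cross = εσ·A_surf·T⁴  ⇒  T⁴ = (1−a)S/(4σ).
T⁴ = 0.330·430/(4·5.67×10⁻⁸) = 6.257×10⁸ K⁴.
T = (6.257×10⁸)^(1/4).

T ≈ 158 K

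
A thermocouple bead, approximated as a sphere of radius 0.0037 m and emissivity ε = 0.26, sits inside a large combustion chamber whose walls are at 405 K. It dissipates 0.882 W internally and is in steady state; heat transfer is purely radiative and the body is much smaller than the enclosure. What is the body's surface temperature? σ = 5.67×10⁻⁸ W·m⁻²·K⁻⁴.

T ≈ 782 K

For a small grey body in a large enclosure, net radiated power = εσA(T⁴ − T_w⁴).
Steady state: P = εσA(T⁴ − T_w⁴) with A = 4πr² = 1.720×10⁻⁴ m².
T⁴ = P/(εσA) + T_w⁴ = 0.882/(0.26·5.67×10⁻⁸·1.720×10⁻⁴) + (405)⁴
    = 3.478×10¹¹ + 2.690×10¹⁰ = 3.747×10¹¹ K⁴.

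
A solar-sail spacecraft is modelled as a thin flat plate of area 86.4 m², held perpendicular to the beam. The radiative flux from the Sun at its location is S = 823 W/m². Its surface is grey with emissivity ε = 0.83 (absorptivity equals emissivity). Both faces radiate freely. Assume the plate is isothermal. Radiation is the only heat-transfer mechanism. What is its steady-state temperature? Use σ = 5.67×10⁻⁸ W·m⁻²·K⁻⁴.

T ≈ 292 K

At equilibrium, absorbed power = emitted power.
Absorbing cross-section = A = 86.40 m²; emitting surface = 2A = 172.8 m² (ratio 2).
εS·A_cross = εσ·A_surf·T⁴  ⇒  T⁴ = S/(2σ)   (ε cancels).
T⁴ = 823/(2·5.67×10⁻⁸) = 7.257×10⁹ K⁴.
T = (7.257×10⁹)^(1/4).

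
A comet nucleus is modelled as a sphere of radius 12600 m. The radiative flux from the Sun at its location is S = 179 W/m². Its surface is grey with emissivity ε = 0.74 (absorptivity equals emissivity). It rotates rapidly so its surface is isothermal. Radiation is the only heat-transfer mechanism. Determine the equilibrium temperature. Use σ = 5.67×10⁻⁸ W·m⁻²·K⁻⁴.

At equilibrium, absorbed power = emitted power.
Absorbing cross-section = πr² = 4.988×10⁸ m²; emitting surface = 4πr² = 1.995×10⁹ m² (ratio 4).
εS·A_cross = εσ·A_surf·T⁴  ⇒  T⁴ = S/(4σ)   (ε cancels).
T⁴ = 179/(4·5.67×10⁻⁸) = 7.892×10⁸ K⁴.
T = (7.892×10⁸)^(1/4).

T ≈ 168 K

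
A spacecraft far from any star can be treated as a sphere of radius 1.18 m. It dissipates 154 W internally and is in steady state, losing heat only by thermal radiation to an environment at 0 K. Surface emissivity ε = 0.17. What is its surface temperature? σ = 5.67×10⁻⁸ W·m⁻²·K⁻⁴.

Steady state: internal power = radiated power, P = εσA T⁴.
Radiating area A = 4πr² = 17.50 m².
T⁴ = P/(εσA) = 154/(0.17·5.67×10⁻⁸·17.50) = 9.131×10⁸ K⁴.
T = (9.131×10⁸)^(1/4).

T ≈ 174 K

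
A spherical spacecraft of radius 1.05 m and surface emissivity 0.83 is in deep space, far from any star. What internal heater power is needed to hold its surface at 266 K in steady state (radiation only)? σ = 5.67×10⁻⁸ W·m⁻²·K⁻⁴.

P = εσ·4πr²·T⁴.
4πr² = 13.85 m²; T⁴ = 5.006×10⁹ K⁴.
P = 0.83·5.67×10⁻⁸·13.85·5.006×10⁹.

P ≈ 3260 W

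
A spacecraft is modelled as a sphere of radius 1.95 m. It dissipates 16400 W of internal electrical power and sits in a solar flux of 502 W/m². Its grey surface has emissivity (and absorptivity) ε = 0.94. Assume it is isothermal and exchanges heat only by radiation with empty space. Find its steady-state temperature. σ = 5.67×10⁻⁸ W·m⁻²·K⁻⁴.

At steady state, absorbed solar power + internal power = radiated power.
Absorbed: α·S·A_cross = 0.94·502·11.95 = 5637 W (cross-section πr²).
Total input = 5637 + 16400 = 22040 W.
Radiated: εσ·A_surf·T⁴ with A_surf = 4πr² = 47.78 m².
T⁴ = 22040/(0.94·5.67×10⁻⁸·47.78) = 8.653×10⁹ K⁴.

T ≈ 305 K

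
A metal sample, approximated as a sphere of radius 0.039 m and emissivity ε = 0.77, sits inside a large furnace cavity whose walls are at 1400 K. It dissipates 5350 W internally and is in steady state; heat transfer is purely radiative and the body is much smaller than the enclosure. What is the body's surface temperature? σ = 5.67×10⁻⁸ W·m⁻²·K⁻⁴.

T ≈ 1790 K

For a small grey body in a large enclosure, net radiated power = εσA(T⁴ − T_w⁴).
Steady state: P = εσA(T⁴ − T_w⁴) with A = 4πr² = 0.01911 m².
T⁴ = P/(εσA) + T_w⁴ = 5350/(0.77·5.67×10⁻⁸·0.01911) + (1400)⁴
    = 6.411×10¹² + 3.842×10¹² = 1.025×10¹³ K⁴.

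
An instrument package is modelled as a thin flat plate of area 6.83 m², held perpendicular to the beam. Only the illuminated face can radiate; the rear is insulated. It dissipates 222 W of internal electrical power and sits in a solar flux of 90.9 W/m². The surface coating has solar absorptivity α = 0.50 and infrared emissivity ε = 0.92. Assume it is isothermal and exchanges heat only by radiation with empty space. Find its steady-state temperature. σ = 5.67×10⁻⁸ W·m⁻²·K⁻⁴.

At steady state, absorbed solar power + internal power = radiated power.
Absorbed: α·S·A_cross = 0.50·90.9·6.830 = 310.4 W (cross-section A).
Total input = 310.4 + 222 = 532.4 W.
Radiated: εσ·A_surf·T⁴ with A_surf = A = 6.830 m².
T⁴ = 532.4/(0.92·5.67×10⁻⁸·6.830) = 1.494×10⁹ K⁴.

T ≈ 197 K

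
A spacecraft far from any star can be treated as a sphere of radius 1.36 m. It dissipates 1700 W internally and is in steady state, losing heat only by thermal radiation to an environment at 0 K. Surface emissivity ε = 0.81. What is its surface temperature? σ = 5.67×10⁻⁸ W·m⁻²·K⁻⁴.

T ≈ 200 K

Steady state: internal power = radiated power, P = εσA T⁴.
Radiating area A = 4πr² = 23.24 m².
T⁴ = P/(εσA) = 1700/(0.81·5.67×10⁻⁸·23.24) = 1.593×10⁹ K⁴.
T = (1.593×10⁹)^(1/4).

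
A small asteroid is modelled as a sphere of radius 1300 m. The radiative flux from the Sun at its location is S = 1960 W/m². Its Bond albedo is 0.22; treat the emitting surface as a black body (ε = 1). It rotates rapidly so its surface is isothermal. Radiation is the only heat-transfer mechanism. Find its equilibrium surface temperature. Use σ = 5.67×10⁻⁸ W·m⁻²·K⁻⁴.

At equilibrium, absorbed power = emitted power.
Absorbing cross-section = πr² = 5.309×10⁶ m²; emitting surface = 4πr² = 2.124×10⁷ m² (ratio 4).
(1−a)S·A_cross = εσ·A_surf·T⁴  ⇒  T⁴ = (1−a)S/(4σ).
T⁴ = 0.780·1960/(4·5.67×10⁻⁸) = 6.741×10⁹ K⁴.
T = (6.741×10⁹)^(1/4).

T ≈ 287 K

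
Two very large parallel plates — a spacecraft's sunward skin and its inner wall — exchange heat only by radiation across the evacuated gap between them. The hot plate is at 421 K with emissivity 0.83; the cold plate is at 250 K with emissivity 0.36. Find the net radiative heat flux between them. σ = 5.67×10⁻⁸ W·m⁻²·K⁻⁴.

For two infinite grey parallel plates, q = σ(T₁⁴ − T₂⁴)/(1/ε₁ + 1/ε₂ − 1).
T₁⁴ − T₂⁴ = 3.141×10¹⁰ − 3.906×10⁹ = 2.751×10¹⁰ K⁴.
1/ε₁ + 1/ε₂ − 1 = 1.205 + 2.778 − 1 = 2.983.
q = 5.67×10⁻⁸ × 2.751×10¹⁰ / 2.983.

q ≈ 523 W/m²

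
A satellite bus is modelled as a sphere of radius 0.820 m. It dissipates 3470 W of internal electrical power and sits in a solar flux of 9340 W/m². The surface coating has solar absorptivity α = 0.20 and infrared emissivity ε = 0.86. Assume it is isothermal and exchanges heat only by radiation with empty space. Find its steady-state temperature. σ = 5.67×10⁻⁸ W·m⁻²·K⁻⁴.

At steady state, absorbed solar power + internal power = radiated power.
Absorbed: α·S·A_cross = 0.20·9340·2.112 = 3946 W (cross-section πr²).
Total input = 3946 + 3470 = 7416 W.
Radiated: εσ·A_surf·T⁴ with A_surf = 4πr² = 8.450 m².
T⁴ = 7416/(0.86·5.67×10⁻⁸·8.450) = 1.800×10¹⁰ K⁴.

T ≈ 366 K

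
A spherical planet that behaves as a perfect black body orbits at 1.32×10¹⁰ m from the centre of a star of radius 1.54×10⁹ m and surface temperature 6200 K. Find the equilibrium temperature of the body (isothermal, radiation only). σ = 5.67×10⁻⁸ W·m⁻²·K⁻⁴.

T ≈ 1500 K

The star's surface emits σT_*⁴; at distance d the flux is S = σT_*⁴(R_*/d)².
S = 5.67×10⁻⁸·(6200)⁴·(1.54×10⁹/1.32×10¹⁰)² = 1.140×10⁶ W/m².
For an isothermal sphere T⁴ = (1−a)S/(4σ) = 5.028×10¹² K⁴.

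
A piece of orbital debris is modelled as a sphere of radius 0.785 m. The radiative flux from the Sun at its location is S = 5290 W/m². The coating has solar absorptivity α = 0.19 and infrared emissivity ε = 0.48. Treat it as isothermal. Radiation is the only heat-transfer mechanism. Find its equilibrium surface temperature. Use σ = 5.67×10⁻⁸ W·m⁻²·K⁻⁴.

T ≈ 310 K

At equilibrium, absorbed power = emitted power.
Absorbing cross-section = πr² = 1.936 m²; emitting surface = 4πr² = 7.744 m² (ratio 4).
αS·A_cross = εσ·A_surf·T⁴  ⇒  T⁴ = αS/(ε·4σ).
T⁴ = 0.190·5290/(0.48·4·5.67×10⁻⁸) = 9.233×10⁹ K⁴.
T = (9.233×10⁹)^(1/4).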